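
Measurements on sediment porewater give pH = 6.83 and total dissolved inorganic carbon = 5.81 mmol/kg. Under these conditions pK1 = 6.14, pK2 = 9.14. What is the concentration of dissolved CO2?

α₀ = 1 / (1 + K1/[H⁺] + K1K2/[H⁺]²) = 1 / (1 + 10^+0.69 + 10^-1.62)
   = 1 / (1 + 4.8978 + 0.023988) = 1/5.9218 = 0.1689
[CO2*] = α₀ × DIC = 0.1689 × 5.81 = 0.981 mmol/kg

[CO2*] = 0.981 mmol/kg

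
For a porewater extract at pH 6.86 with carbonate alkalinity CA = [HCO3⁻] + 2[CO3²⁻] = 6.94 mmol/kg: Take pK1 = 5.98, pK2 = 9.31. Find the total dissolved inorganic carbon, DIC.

DIC = 7.82 mmol/kg

CA = [HCO3⁻] + 2[CO3²⁻] = (α₁ + 2α₂)·DIC
At pH 6.86: [H⁺]/K1 = 10^-0.88 = 0.13183, K2/[H⁺] = 10^-2.45 = 0.0035481
α₁ = 1/(1 + 0.13183 + 0.0035481) = 1/1.1354 = 0.8808; α₂ = α₁·K2/[H⁺] = 0.003125
α₁ + 2α₂ = 0.8870
DIC = CA / (α₁ + 2α₂) = 6.94 / 0.8870 = 7.82 mmol/kg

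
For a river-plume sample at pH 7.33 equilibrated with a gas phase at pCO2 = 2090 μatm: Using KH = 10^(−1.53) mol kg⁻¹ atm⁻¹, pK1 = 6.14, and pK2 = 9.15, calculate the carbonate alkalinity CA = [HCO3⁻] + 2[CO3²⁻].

[CO2*] = KH · pCO2 = 10^(−1.53) × 2090×10^-6 = 6.168×10^-5 mol/kg
α₀ = 1/(1 + K1/[H⁺] + K1K2/[H⁺]²) = 1/(1 + 10^+1.19 + 10^-0.63) = 0.05980
DIC = [CO2*]/α₀ = 6.168×10^-5 / 0.05980 = 1.031 mmol/kg
CA = (α₁ + 2α₂)·DIC = (0.9262 + 2×0.01402) × 1.031 = 0.984 mmol/kg

CA = 0.984 mmol/kg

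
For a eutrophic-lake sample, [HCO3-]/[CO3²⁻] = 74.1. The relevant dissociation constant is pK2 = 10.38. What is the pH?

pH = 8.51

From K2 = [H⁺][CO3²⁻]/[HCO3-]:  pH = pK2 − log₁₀([HCO3-]/[CO3²⁻])
log₁₀(74.1) = +1.870
pH = 10.38 − (+1.870) = 8.51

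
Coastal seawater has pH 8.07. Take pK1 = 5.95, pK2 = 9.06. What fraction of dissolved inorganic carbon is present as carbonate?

α₂ = 0.0922

α₂ = 1 / (1 + [H⁺]/K2 + [H⁺]²/(K1K2)) = 1 / (1 + 10^+0.99 + 10^-1.13)
   = 1 / (1 + 9.7724 + 0.074131) = 1/10.847 = 0.09220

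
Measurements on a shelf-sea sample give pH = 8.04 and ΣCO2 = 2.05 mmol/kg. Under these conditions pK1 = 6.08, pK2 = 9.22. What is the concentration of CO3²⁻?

α₂ = 1 / (1 + [H⁺]/K2 + [H⁺]²/(K1K2)) = 1 / (1 + 10^+1.18 + 10^-0.78)
   = 1 / (1 + 15.136 + 0.16596) = 1/16.302 = 0.06134
[CO3²⁻] = α₂ × DIC = 0.06134 × 2.05 = 0.126 mmol/kg

[CO3²⁻] = 0.126 mmol/kg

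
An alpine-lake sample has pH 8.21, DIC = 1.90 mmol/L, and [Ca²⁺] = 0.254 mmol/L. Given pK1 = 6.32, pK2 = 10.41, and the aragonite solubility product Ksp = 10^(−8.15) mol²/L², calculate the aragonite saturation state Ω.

α₂ = 1 / (1 + [H⁺]/K2 + [H⁺]²/(K1K2)) = 1 / (1 + 10^+2.20 + 10^+0.31)
   = 1 / (1 + 158.49 + 2.0417) = 1/161.53 = 0.006191
[CO3²⁻] = α₂ × DIC = 0.006191 × 1.90 = 0.01176 mmol/L = 11.76 μmol/L
Ksp = 10^(−8.15) = 7.079×10^-9
Ω = [Ca²⁺][CO3²⁻]/Ksp = (0.254×10^-3)(1.176×10^-5) / 7.079×10^-9 = 0.422

Ω = 0.422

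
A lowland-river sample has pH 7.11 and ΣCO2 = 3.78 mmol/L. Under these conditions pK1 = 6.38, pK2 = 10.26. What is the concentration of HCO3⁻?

[HCO3⁻] = 3.18 mmol/L

α₁ = 1 / (1 + [H⁺]/K1 + K2/[H⁺]) = 1 / (1 + 10^-0.73 + 10^-3.15)
   = 1 / (1 + 0.18621 + 0.00070795) = 1/1.1869 = 0.8425
[HCO3⁻] = α₁ × DIC = 0.8425 × 3.78 = 3.18 mmol/L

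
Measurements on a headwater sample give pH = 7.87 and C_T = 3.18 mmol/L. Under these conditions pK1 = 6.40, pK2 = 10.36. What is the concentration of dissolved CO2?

[CO2*] = 0.104 mmol/L

α₀ = 1 / (1 + K1/[H⁺] + K1K2/[H⁺]²) = 1 / (1 + 10^+1.47 + 10^-1.02)
   = 1 / (1 + 29.512 + 0.095499) = 1/30.608 = 0.03267
[CO2*] = α₀ × DIC = 0.03267 × 3.18 = 0.104 mmol/L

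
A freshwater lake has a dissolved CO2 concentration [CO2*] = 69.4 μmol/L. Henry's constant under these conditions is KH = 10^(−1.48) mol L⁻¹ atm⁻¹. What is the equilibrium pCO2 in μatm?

KH = 10^(−1.48) = 3.311×10^-2 mol L⁻¹ atm⁻¹
pCO2 = [CO2*]/KH = 69.4×10^-6 / 3.311×10^-2 = 2.10×10^-3 atm = 2100 μatm

pCO2 = 2100 μatm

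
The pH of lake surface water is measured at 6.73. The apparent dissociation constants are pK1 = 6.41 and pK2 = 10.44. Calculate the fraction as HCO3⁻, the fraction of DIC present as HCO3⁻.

α₁ = 0.676

α₁ = 1 / (1 + [H⁺]/K1 + K2/[H⁺]) = 1 / (1 + 10^-0.32 + 10^-3.71)
   = 1 / (1 + 0.47863 + 0.00019498) = 1/1.4788 = 0.6762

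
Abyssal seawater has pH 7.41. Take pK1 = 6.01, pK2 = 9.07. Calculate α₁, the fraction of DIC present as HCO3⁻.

α₁ = 1 / (1 + [H⁺]/K1 + K2/[H⁺]) = 1 / (1 + 10^-1.40 + 10^-1.66)
   = 1 / (1 + 0.039811 + 0.021878) = 1/1.0617 = 0.9419

α₁ = 0.942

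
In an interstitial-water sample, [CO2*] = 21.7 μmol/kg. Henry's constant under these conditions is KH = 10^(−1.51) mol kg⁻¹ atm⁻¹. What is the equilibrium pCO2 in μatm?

pCO2 = 702 μatm

KH = 10^(−1.51) = 3.090×10^-2 mol kg⁻¹ atm⁻¹
pCO2 = [CO2*]/KH = 21.7×10^-6 / 3.090×10^-2 = 7.02×10^-4 atm = 702 μatm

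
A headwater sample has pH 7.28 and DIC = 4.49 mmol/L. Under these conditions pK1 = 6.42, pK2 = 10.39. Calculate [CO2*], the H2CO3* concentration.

α₀ = 1 / (1 + K1/[H⁺] + K1K2/[H⁺]²) = 1 / (1 + 10^+0.86 + 10^-2.25)
   = 1 / (1 + 7.2444 + 0.0056234) = 1/8.2500 = 0.1212
[CO2*] = α₀ × DIC = 0.1212 × 4.49 = 0.544 mmol/L

[CO2*] = 0.544 mmol/L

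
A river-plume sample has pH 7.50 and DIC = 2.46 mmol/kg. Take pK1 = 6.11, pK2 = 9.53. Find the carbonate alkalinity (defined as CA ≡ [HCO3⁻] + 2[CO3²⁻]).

CA = 2.39 mmol/kg

CA = [HCO3⁻] + 2[CO3²⁻] = (α₁ + 2α₂)·DIC
At pH 7.50: [H⁺]/K1 = 10^-1.39 = 0.040738, K2/[H⁺] = 10^-2.03 = 0.0093325
α₁ = 1/(1 + 0.040738 + 0.0093325) = 1/1.0501 = 0.9523; α₂ = α₁·K2/[H⁺] = 0.008888
α₁ + 2α₂ = 0.9701
CA = 0.9701 × 2.46 = 2.39 mmol/kg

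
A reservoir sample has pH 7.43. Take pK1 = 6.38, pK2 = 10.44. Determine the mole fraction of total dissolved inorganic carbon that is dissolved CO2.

α₀ = 1 / (1 + K1/[H⁺] + K1K2/[H⁺]²) = 1 / (1 + 10^+1.05 + 10^-1.96)
   = 1 / (1 + 11.220 + 0.010965) = 1/12.231 = 0.08176

α₀ = 0.0818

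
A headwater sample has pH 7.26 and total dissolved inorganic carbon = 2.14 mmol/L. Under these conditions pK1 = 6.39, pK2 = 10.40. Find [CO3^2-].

α₂ = 1 / (1 + [H⁺]/K2 + [H⁺]²/(K1K2)) = 1 / (1 + 10^+3.14 + 10^+2.27)
   = 1 / (1 + 1380.4 + 186.21) = 1/1567.6 = 0.0006379
[CO3²⁻] = α₂ × DIC = 0.0006379 × 2.14 = 0.00137 mmol/L = 1.37 μmol/L

[CO3²⁻] = 1.37 μmol/L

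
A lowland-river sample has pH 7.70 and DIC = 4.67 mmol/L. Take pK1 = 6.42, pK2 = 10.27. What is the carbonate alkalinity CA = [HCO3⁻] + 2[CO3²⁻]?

CA = [HCO3⁻] + 2[CO3²⁻] = (α₁ + 2α₂)·DIC
At pH 7.70: [H⁺]/K1 = 10^-1.28 = 0.052481, K2/[H⁺] = 10^-2.57 = 0.0026915
α₁ = 1/(1 + 0.052481 + 0.0026915) = 1/1.0552 = 0.9477; α₂ = α₁·K2/[H⁺] = 0.002551
α₁ + 2α₂ = 0.9528
CA = 0.9528 × 4.67 = 4.45 mmol/L

CA = 4.45 mmol/L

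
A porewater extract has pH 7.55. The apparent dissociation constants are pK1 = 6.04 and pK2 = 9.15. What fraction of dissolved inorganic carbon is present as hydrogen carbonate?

α₁ = 1 / (1 + [H⁺]/K1 + K2/[H⁺]) = 1 / (1 + 10^-1.51 + 10^-1.60)
   = 1 / (1 + 0.030903 + 0.025119) = 1/1.0560 = 0.9470

α₁ = 0.947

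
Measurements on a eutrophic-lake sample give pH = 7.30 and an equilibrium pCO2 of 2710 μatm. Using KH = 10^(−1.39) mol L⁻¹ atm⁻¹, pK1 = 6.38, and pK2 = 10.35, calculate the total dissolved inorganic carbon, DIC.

[CO2*] = KH · pCO2 = 10^(−1.39) × 2710×10^-6 = 1.104×10^-4 mol/L
α₀ = 1/(1 + K1/[H⁺] + K1K2/[H⁺]²) = 1/(1 + 10^+0.92 + 10^-2.13) = 0.1072
DIC = [CO2*]/α₀ = 1.104×10^-4 / 0.1072 = 1.03 mmol/L

DIC = 1.03 mmol/L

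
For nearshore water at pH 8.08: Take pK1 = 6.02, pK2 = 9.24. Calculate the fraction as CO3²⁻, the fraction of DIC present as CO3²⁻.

α₂ = 1 / (1 + [H⁺]/K2 + [H⁺]²/(K1K2)) = 1 / (1 + 10^+1.16 + 10^-0.90)
   = 1 / (1 + 14.454 + 0.12589) = 1/15.580 = 0.06418

α₂ = 0.0642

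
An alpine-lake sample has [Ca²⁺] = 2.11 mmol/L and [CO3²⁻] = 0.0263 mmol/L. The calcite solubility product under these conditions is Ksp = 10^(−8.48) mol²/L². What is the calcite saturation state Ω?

Ksp = 10^(−8.48) = 3.311×10^-9
Ω = [Ca²⁺][CO3²⁻]/Ksp = (2.11×10^-3)(0.0263×10^-3) / 3.311×10^-9 = 16.8

Ω = 16.8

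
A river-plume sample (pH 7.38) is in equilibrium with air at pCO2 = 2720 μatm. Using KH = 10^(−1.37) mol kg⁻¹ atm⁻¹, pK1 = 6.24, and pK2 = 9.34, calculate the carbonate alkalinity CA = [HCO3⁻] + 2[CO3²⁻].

[CO2*] = KH · pCO2 = 10^(−1.37) × 2720×10^-6 = 1.160×10^-4 mol/kg
α₀ = 1/(1 + K1/[H⁺] + K1K2/[H⁺]²) = 1/(1 + 10^+1.14 + 10^-0.82) = 0.06687
DIC = [CO2*]/α₀ = 1.160×10^-4 / 0.06687 = 1.735 mmol/kg
CA = (α₁ + 2α₂)·DIC = (0.9230 + 2×0.01012) × 1.735 = 1.64 mmol/kg

CA = 1.64 mmol/kg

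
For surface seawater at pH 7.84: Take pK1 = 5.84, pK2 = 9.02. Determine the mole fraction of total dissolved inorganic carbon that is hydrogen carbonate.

α₁ = 1 / (1 + [H⁺]/K1 + K2/[H⁺]) = 1 / (1 + 10^-2.00 + 10^-1.18)
   = 1 / (1 + 0.010000 + 0.066069) = 1/1.0761 = 0.9293

α₁ = 0.929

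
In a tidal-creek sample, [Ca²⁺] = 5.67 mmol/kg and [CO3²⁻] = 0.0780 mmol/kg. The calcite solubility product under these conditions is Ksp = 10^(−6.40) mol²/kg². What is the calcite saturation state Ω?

Ksp = 10^(−6.40) = 3.981×10^-7
Ω = [Ca²⁺][CO3²⁻]/Ksp = (5.67×10^-3)(0.0780×10^-3) / 3.981×10^-7 = 1.11

Ω = 1.11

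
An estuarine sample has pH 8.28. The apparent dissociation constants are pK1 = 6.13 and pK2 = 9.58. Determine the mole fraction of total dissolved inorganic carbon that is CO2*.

α₀ = 1 / (1 + K1/[H⁺] + K1K2/[H⁺]²) = 1 / (1 + 10^+2.15 + 10^+0.85)
   = 1 / (1 + 141.25 + 7.0795) = 1/149.33 = 0.006696

α₀ = 0.00670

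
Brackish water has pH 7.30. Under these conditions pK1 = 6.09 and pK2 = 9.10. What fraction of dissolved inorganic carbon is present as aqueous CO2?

α₀ = 1 / (1 + K1/[H⁺] + K1K2/[H⁺]²) = 1 / (1 + 10^+1.21 + 10^-0.59)
   = 1 / (1 + 16.218 + 0.25704) = 1/17.475 = 0.05722

α₀ = 0.0572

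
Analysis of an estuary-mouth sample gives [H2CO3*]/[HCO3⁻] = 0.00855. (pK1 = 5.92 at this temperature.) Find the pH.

From K1 = [H⁺][HCO3⁻]/[H2CO3*]:  pH = pK1 − log₁₀([H2CO3*]/[HCO3⁻])
log₁₀(0.00855) = -2.068
pH = 5.92 − (-2.068) = 7.99

pH = 7.99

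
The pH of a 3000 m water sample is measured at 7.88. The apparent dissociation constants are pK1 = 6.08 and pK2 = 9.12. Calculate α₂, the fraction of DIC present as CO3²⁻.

α₂ = 0.0536

α₂ = 1 / (1 + [H⁺]/K2 + [H⁺]²/(K1K2)) = 1 / (1 + 10^+1.24 + 10^-0.56)
   = 1 / (1 + 17.378 + 0.27542) = 1/18.653 = 0.05361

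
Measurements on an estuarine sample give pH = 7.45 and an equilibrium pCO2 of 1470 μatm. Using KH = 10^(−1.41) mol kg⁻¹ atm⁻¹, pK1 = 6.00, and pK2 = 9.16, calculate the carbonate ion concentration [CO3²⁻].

[CO2*] = KH · pCO2 = 10^(−1.41) × 1470×10^-6 = 5.719×10^-5 mol/kg
α₀ = 1/(1 + K1/[H⁺] + K1K2/[H⁺]²) = 1/(1 + 10^+1.45 + 10^-0.26) = 0.03363
DIC = [CO2*]/α₀ = 5.719×10^-5 / 0.03363 = 1.700 mmol/kg
[CO3²⁻] = α₂·DIC; α₂ = 0.01848, so [CO3²⁻] = 0.01848 × 1.700 = 0.0314 mmol/kg

[CO3²⁻] = 0.0314 mmol/kg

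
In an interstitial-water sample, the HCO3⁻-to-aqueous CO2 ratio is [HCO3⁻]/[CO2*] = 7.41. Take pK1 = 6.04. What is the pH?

pH = 6.91

From K1 = [H⁺][HCO3⁻]/[CO2*]:  pH = pK1 + log₁₀([HCO3⁻]/[CO2*])
log₁₀(7.41) = +0.870
pH = 6.04 + (+0.870) = 6.91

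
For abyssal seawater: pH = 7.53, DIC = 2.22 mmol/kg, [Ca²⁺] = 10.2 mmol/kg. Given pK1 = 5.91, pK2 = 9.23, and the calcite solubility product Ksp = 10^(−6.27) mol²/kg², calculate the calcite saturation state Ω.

α₂ = 1 / (1 + [H⁺]/K2 + [H⁺]²/(K1K2)) = 1 / (1 + 10^+1.70 + 10^+0.08)
   = 1 / (1 + 50.119 + 1.2023) = 1/52.321 = 0.01911
[CO3²⁻] = α₂ × DIC = 0.01911 × 2.22 = 0.04243 mmol/kg
Ksp = 10^(−6.27) = 5.370×10^-7
Ω = [Ca²⁺][CO3²⁻]/Ksp = (10.2×10^-3)(4.243×10^-5) / 5.370×10^-7 = 0.806

Ω = 0.806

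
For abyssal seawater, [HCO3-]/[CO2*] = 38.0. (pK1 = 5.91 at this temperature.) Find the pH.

pH = 7.49

From K1 = [H⁺][HCO3-]/[CO2*]:  pH = pK1 + log₁₀([HCO3-]/[CO2*])
log₁₀(38.0) = +1.580
pH = 5.91 + (+1.580) = 7.49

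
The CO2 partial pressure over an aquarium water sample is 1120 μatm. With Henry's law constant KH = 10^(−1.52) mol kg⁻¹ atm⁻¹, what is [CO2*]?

KH = 10^(−1.52) = 3.020×10^-2 mol kg⁻¹ atm⁻¹
[CO2*] = KH · pCO2 = 3.020×10^-2 × 1120×10^-6 atm = 3.38×10^-5 mol/kg

[CO2*] = 33.8 μmol/kg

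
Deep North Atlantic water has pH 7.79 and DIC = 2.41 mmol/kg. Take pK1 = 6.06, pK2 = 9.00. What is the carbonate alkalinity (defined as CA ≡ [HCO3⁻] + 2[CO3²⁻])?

CA = [HCO3⁻] + 2[CO3²⁻] = (α₁ + 2α₂)·DIC
At pH 7.79: [H⁺]/K1 = 10^-1.73 = 0.018621, K2/[H⁺] = 10^-1.21 = 0.061660
α₁ = 1/(1 + 0.018621 + 0.061660) = 1/1.0803 = 0.9257; α₂ = α₁·K2/[H⁺] = 0.05708
α₁ + 2α₂ = 1.0398
CA = 1.0398 × 2.41 = 2.51 mmol/kg

CA = 2.51 mmol/kg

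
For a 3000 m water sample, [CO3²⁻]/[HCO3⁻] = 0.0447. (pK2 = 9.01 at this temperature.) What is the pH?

From K2 = [H⁺][CO3²⁻]/[HCO3⁻]:  pH = pK2 + log₁₀([CO3²⁻]/[HCO3⁻])
log₁₀(0.0447) = -1.350
pH = 9.01 + (-1.350) = 7.66

pH = 7.66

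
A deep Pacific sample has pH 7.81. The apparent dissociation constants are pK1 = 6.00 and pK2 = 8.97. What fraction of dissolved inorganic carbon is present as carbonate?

α₂ = 0.0638

α₂ = 1 / (1 + [H⁺]/K2 + [H⁺]²/(K1K2)) = 1 / (1 + 10^+1.16 + 10^-0.65)
   = 1 / (1 + 14.454 + 0.22387) = 1/15.678 = 0.06378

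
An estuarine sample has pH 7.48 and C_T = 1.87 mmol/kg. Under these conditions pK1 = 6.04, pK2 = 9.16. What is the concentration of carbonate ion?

[CO3²⁻] = 0.0370 mmol/kg

α₂ = 1 / (1 + [H⁺]/K2 + [H⁺]²/(K1K2)) = 1 / (1 + 10^+1.68 + 10^+0.24)
   = 1 / (1 + 47.863 + 1.7378) = 1/50.601 = 0.01976
[CO3²⁻] = α₂ × DIC = 0.01976 × 1.87 = 0.0370 mmol/kg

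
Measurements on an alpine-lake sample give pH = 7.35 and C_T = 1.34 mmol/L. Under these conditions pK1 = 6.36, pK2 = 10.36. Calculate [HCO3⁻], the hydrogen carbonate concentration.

α₁ = 1 / (1 + [H⁺]/K1 + K2/[H⁺]) = 1 / (1 + 10^-0.99 + 10^-3.01)
   = 1 / (1 + 0.10233 + 0.00097724) = 1/1.1033 = 0.9064
[HCO3⁻] = α₁ × DIC = 0.9064 × 1.34 = 1.21 mmol/L

[HCO3⁻] = 1.21 mmol/L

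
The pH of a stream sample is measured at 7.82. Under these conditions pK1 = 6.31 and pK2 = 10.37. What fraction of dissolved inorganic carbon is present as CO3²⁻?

α₂ = 1 / (1 + [H⁺]/K2 + [H⁺]²/(K1K2)) = 1 / (1 + 10^+2.55 + 10^+1.04)
   = 1 / (1 + 354.81 + 10.965) = 1/366.78 = 0.002726

α₂ = 0.00273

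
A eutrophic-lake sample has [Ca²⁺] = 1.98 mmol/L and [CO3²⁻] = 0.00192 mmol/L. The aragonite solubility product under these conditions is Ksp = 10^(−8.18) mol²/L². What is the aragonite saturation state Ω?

Ω = 0.575

Ksp = 10^(−8.18) = 6.607×10^-9
Ω = [Ca²⁺][CO3²⁻]/Ksp = (1.98×10^-3)(0.00192×10^-3) / 6.607×10^-9 = 0.575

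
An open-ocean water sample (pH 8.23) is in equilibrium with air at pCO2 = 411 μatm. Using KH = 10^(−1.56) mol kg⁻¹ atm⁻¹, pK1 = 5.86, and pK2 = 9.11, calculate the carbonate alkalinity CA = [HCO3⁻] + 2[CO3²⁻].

CA = 3.35 mmol/kg

[CO2*] = KH · pCO2 = 10^(−1.56) × 411×10^-6 = 1.132×10^-5 mol/kg
α₀ = 1/(1 + K1/[H⁺] + K1K2/[H⁺]²) = 1/(1 + 10^+2.37 + 10^+1.49) = 0.003755
DIC = [CO2*]/α₀ = 1.132×10^-5 / 0.003755 = 3.015 mmol/kg
CA = (α₁ + 2α₂)·DIC = (0.8802 + 2×0.1160) × 3.015 = 3.35 mmol/kg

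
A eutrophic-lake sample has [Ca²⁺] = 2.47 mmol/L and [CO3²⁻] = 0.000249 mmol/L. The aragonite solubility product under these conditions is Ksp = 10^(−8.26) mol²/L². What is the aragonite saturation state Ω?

Ksp = 10^(−8.26) = 5.495×10^-9
Ω = [Ca²⁺][CO3²⁻]/Ksp = (2.47×10^-3)(0.000249×10^-3) / 5.495×10^-9 = 0.112

Ω = 0.112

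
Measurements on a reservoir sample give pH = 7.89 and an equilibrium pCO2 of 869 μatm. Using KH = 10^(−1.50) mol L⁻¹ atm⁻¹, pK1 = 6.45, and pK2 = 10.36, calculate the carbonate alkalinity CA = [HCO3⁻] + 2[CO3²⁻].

CA = 0.762 mmol/L

[CO2*] = KH · pCO2 = 10^(−1.50) × 869×10^-6 = 2.748×10^-5 mol/L
α₀ = 1/(1 + K1/[H⁺] + K1K2/[H⁺]²) = 1/(1 + 10^+1.44 + 10^-1.03) = 0.03492
DIC = [CO2*]/α₀ = 2.748×10^-5 / 0.03492 = 0.7869 mmol/L
CA = (α₁ + 2α₂)·DIC = (0.9618 + 2×0.003259) × 0.7869 = 0.762 mmol/L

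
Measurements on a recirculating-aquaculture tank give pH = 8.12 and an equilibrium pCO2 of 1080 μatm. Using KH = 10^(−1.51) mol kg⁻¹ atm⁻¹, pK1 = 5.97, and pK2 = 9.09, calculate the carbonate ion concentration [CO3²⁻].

[CO2*] = KH · pCO2 = 10^(−1.51) × 1080×10^-6 = 3.338×10^-5 mol/kg
α₀ = 1/(1 + K1/[H⁺] + K1K2/[H⁺]²) = 1/(1 + 10^+2.15 + 10^+1.18) = 0.006354
DIC = [CO2*]/α₀ = 3.338×10^-5 / 0.006354 = 5.253 mmol/kg
[CO3²⁻] = α₂·DIC; α₂ = 0.09617, so [CO3²⁻] = 0.09617 × 5.253 = 0.505 mmol/kg

[CO3²⁻] = 0.505 mmol/kg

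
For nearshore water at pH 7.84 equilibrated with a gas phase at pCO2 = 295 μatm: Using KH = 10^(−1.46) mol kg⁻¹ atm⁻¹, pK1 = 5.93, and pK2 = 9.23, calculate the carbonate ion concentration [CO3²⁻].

[CO2*] = KH · pCO2 = 10^(−1.46) × 295×10^-6 = 1.023×10^-5 mol/kg
α₀ = 1/(1 + K1/[H⁺] + K1K2/[H⁺]²) = 1/(1 + 10^+1.91 + 10^+0.52) = 0.01168
DIC = [CO2*]/α₀ = 1.023×10^-5 / 0.01168 = 0.8755 mmol/kg
[CO3²⁻] = α₂·DIC; α₂ = 0.03869, so [CO3²⁻] = 0.03869 × 0.8755 = 0.0339 mmol/kg

[CO3²⁻] = 0.0339 mmol/kg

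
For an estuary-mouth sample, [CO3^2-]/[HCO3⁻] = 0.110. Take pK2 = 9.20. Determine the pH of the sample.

From K2 = [H⁺][CO3^2-]/[HCO3⁻]:  pH = pK2 + log₁₀([CO3^2-]/[HCO3⁻])
log₁₀(0.110) = -0.959
pH = 9.20 + (-0.959) = 8.24

pH = 8.24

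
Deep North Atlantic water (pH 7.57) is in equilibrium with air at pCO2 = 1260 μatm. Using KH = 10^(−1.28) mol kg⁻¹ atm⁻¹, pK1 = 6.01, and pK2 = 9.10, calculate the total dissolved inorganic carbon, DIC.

[CO2*] = KH · pCO2 = 10^(−1.28) × 1260×10^-6 = 6.613×10^-5 mol/kg
α₀ = 1/(1 + K1/[H⁺] + K1K2/[H⁺]²) = 1/(1 + 10^+1.56 + 10^+0.03) = 0.02606
DIC = [CO2*]/α₀ = 6.613×10^-5 / 0.02606 = 2.54 mmol/kg

DIC = 2.54 mmol/kg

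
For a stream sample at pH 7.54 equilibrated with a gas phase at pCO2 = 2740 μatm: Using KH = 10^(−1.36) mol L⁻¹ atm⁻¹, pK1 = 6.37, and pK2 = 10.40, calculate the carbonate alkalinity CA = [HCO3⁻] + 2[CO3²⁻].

CA = 1.77 mmol/L

[CO2*] = KH · pCO2 = 10^(−1.36) × 2740×10^-6 = 1.196×10^-4 mol/L
α₀ = 1/(1 + K1/[H⁺] + K1K2/[H⁺]²) = 1/(1 + 10^+1.17 + 10^-1.69) = 0.06325
DIC = [CO2*]/α₀ = 1.196×10^-4 / 0.06325 = 1.891 mmol/L
CA = (α₁ + 2α₂)·DIC = (0.9355 + 2×0.001291) × 1.891 = 1.77 mmol/L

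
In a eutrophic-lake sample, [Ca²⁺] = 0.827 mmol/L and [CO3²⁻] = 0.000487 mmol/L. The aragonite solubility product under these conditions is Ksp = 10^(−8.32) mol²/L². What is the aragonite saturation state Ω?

Ksp = 10^(−8.32) = 4.786×10^-9
Ω = [Ca²⁺][CO3²⁻]/Ksp = (0.827×10^-3)(0.000487×10^-3) / 4.786×10^-9 = 0.0841

Ω = 0.0841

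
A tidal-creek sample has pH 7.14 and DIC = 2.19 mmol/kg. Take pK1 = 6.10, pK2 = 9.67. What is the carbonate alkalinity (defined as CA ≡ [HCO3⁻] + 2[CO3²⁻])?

CA = 2.01 mmol/kg

CA = [HCO3⁻] + 2[CO3²⁻] = (α₁ + 2α₂)·DIC
At pH 7.14: [H⁺]/K1 = 10^-1.04 = 0.091201, K2/[H⁺] = 10^-2.53 = 0.0029512
α₁ = 1/(1 + 0.091201 + 0.0029512) = 1/1.0942 = 0.9139; α₂ = α₁·K2/[H⁺] = 0.002697
α₁ + 2α₂ = 0.9193
CA = 0.9193 × 2.19 = 2.01 mmol/kg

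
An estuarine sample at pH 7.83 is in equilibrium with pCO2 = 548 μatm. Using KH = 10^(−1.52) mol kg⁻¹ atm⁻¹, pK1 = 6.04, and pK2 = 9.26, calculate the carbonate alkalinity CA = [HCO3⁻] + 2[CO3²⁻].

[CO2*] = KH · pCO2 = 10^(−1.52) × 548×10^-6 = 1.655×10^-5 mol/kg
α₀ = 1/(1 + K1/[H⁺] + K1K2/[H⁺]²) = 1/(1 + 10^+1.79 + 10^+0.36) = 0.01540
DIC = [CO2*]/α₀ = 1.655×10^-5 / 0.01540 = 1.075 mmol/kg
CA = (α₁ + 2α₂)·DIC = (0.9493 + 2×0.03527) × 1.075 = 1.10 mmol/kg

CA = 1.10 mmol/kg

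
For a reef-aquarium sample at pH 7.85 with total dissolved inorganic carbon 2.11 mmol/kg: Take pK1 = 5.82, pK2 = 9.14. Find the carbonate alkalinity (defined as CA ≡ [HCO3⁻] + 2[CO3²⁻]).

CA = 2.19 mmol/kg

CA = [HCO3⁻] + 2[CO3²⁻] = (α₁ + 2α₂)·DIC
At pH 7.85: [H⁺]/K1 = 10^-2.03 = 0.0093325, K2/[H⁺] = 10^-1.29 = 0.051286
α₁ = 1/(1 + 0.0093325 + 0.051286) = 1/1.0606 = 0.9428; α₂ = α₁·K2/[H⁺] = 0.04835
α₁ + 2α₂ = 1.0396
CA = 1.0396 × 2.11 = 2.19 mmol/kg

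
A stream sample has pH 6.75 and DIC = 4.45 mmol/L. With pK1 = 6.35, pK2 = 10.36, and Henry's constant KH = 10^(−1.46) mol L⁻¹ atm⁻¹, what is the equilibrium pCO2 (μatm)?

pCO2 = 3.65×10^4 μatm

α₀ = 1 / (1 + K1/[H⁺] + K1K2/[H⁺]²) = 1 / (1 + 10^+0.40 + 10^-3.21)
   = 1 / (1 + 2.5119 + 0.00061660) = 1/3.5125 = 0.2847
[CO2*] = α₀ × DIC = 0.2847 × 4.45 = 1.267 mmol/L
pCO2 = [CO2*]/KH = 1.267×10^-3 / 3.467×10^-2 = 3.65×10^4 μatm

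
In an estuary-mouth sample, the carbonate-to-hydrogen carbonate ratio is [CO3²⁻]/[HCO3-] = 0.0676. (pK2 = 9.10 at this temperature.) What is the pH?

From K2 = [H⁺][CO3²⁻]/[HCO3-]:  pH = pK2 + log₁₀([CO3²⁻]/[HCO3-])
log₁₀(0.0676) = -1.170
pH = 9.10 + (-1.170) = 7.93

pH = 7.93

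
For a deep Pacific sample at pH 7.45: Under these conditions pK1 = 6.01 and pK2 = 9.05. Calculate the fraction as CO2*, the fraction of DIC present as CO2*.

α₀ = 1 / (1 + K1/[H⁺] + K1K2/[H⁺]²) = 1 / (1 + 10^+1.44 + 10^-0.16)
   = 1 / (1 + 27.542 + 0.69183) = 1/29.234 = 0.03421

α₀ = 0.0342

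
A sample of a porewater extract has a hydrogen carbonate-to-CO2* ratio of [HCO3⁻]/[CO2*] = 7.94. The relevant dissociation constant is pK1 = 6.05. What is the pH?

pH = 6.95

From K1 = [H⁺][HCO3⁻]/[CO2*]:  pH = pK1 + log₁₀([HCO3⁻]/[CO2*])
log₁₀(7.94) = +0.900
pH = 6.05 + (+0.900) = 6.95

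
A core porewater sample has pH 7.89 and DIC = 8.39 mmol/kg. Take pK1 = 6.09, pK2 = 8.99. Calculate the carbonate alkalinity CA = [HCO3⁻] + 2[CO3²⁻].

CA = 8.88 mmol/kg

CA = [HCO3⁻] + 2[CO3²⁻] = (α₁ + 2α₂)·DIC
At pH 7.89: [H⁺]/K1 = 10^-1.80 = 0.015849, K2/[H⁺] = 10^-1.10 = 0.079433
α₁ = 1/(1 + 0.015849 + 0.079433) = 1/1.0953 = 0.9130; α₂ = α₁·K2/[H⁺] = 0.07252
α₁ + 2α₂ = 1.0581
CA = 1.0581 × 8.39 = 8.88 mmol/kg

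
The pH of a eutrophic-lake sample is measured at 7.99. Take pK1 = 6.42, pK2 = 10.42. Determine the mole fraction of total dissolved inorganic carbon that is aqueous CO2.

α₀ = 1 / (1 + K1/[H⁺] + K1K2/[H⁺]²) = 1 / (1 + 10^+1.57 + 10^-0.86)
   = 1 / (1 + 37.154 + 0.13804) = 1/38.292 = 0.02612

α₀ = 0.0261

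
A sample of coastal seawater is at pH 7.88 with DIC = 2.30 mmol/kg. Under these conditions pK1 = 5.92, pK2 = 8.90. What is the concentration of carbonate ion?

[CO3²⁻] = 0.199 mmol/kg

α₂ = 1 / (1 + [H⁺]/K2 + [H⁺]²/(K1K2)) = 1 / (1 + 10^+1.02 + 10^-0.94)
   = 1 / (1 + 10.471 + 0.11482) = 1/11.586 = 0.08631
[CO3²⁻] = α₂ × DIC = 0.08631 × 2.30 = 0.199 mmol/kg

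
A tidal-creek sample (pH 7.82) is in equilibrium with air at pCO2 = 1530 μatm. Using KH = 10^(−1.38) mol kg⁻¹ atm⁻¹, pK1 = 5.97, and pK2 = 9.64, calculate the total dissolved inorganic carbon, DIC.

DIC = 4.65 mmol/kg

[CO2*] = KH · pCO2 = 10^(−1.38) × 1530×10^-6 = 6.378×10^-5 mol/kg
α₀ = 1/(1 + K1/[H⁺] + K1K2/[H⁺]²) = 1/(1 + 10^+1.85 + 10^+0.03) = 0.01372
DIC = [CO2*]/α₀ = 6.378×10^-5 / 0.01372 = 4.65 mmol/kg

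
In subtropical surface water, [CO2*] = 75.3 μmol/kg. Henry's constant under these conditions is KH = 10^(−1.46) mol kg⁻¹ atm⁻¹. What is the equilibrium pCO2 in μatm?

KH = 10^(−1.46) = 3.467×10^-2 mol kg⁻¹ atm⁻¹
pCO2 = [CO2*]/KH = 75.3×10^-6 / 3.467×10^-2 = 2.17×10^-3 atm = 2170 μatm

pCO2 = 2170 μatm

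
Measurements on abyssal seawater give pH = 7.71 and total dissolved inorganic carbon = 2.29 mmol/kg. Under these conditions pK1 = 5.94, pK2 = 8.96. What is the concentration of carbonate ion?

α₂ = 1 / (1 + [H⁺]/K2 + [H⁺]²/(K1K2)) = 1 / (1 + 10^+1.25 + 10^-0.52)
   = 1 / (1 + 17.783 + 0.30200) = 1/19.085 = 0.05240
[CO3²⁻] = α₂ × DIC = 0.05240 × 2.29 = 0.120 mmol/kg

[CO3²⁻] = 0.120 mmol/kg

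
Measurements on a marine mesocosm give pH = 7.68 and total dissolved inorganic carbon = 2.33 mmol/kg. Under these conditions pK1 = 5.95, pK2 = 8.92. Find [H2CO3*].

α₀ = 1 / (1 + K1/[H⁺] + K1K2/[H⁺]²) = 1 / (1 + 10^+1.73 + 10^+0.49)
   = 1 / (1 + 53.703 + 3.0903) = 1/57.793 = 0.01730
[CO2*] = α₀ × DIC = 0.01730 × 2.33 = 0.0403 mmol/kg

[CO2*] = 0.0403 mmol/kg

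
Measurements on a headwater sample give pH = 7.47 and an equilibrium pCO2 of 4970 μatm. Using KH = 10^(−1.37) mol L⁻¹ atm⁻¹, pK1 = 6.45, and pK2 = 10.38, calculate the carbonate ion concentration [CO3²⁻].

[CO2*] = KH · pCO2 = 10^(−1.37) × 4970×10^-6 = 2.120×10^-4 mol/L
α₀ = 1/(1 + K1/[H⁺] + K1K2/[H⁺]²) = 1/(1 + 10^+1.02 + 10^-1.89) = 0.08708
DIC = [CO2*]/α₀ = 2.120×10^-4 / 0.08708 = 2.435 mmol/L
[CO3²⁻] = α₂·DIC; α₂ = 0.001122, so [CO3²⁻] = 0.001122 × 2.435 = 0.00273 mmol/L = 2.73 μmol/L

[CO3²⁻] = 2.73 μmol/L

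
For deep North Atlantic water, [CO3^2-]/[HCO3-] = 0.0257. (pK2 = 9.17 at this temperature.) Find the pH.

pH = 7.58

From K2 = [H⁺][CO3^2-]/[HCO3-]:  pH = pK2 + log₁₀([CO3^2-]/[HCO3-])
log₁₀(0.0257) = -1.590
pH = 9.17 + (-1.590) = 7.58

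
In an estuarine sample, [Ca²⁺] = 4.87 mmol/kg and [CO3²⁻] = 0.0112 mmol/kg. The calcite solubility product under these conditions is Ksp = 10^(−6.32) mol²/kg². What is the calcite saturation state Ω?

Ksp = 10^(−6.32) = 4.786×10^-7
Ω = [Ca²⁺][CO3²⁻]/Ksp = (4.87×10^-3)(0.0112×10^-3) / 4.786×10^-7 = 0.114

Ω = 0.114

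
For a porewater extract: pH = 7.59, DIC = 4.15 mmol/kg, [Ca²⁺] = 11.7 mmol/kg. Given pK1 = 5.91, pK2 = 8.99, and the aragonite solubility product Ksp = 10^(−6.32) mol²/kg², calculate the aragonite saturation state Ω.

Ω = 3.81

α₂ = 1 / (1 + [H⁺]/K2 + [H⁺]²/(K1K2)) = 1 / (1 + 10^+1.40 + 10^-0.28)
   = 1 / (1 + 25.119 + 0.52481) = 1/26.644 = 0.03753
[CO3²⁻] = α₂ × DIC = 0.03753 × 4.15 = 0.1558 mmol/kg
Ksp = 10^(−6.32) = 4.786×10^-7
Ω = [Ca²⁺][CO3²⁻]/Ksp = (11.7×10^-3)(1.558×10^-4) / 4.786×10^-7 = 3.81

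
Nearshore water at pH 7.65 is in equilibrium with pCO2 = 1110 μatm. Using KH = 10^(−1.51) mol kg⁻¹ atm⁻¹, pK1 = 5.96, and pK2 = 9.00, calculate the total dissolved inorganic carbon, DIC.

DIC = 1.79 mmol/kg

[CO2*] = KH · pCO2 = 10^(−1.51) × 1110×10^-6 = 3.430×10^-5 mol/kg
α₀ = 1/(1 + K1/[H⁺] + K1K2/[H⁺]²) = 1/(1 + 10^+1.69 + 10^+0.34) = 0.01917
DIC = [CO2*]/α₀ = 3.430×10^-5 / 0.01917 = 1.79 mmol/kg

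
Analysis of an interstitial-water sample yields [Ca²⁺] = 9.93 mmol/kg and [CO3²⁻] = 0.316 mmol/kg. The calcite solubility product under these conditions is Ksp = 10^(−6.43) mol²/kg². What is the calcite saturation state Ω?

Ksp = 10^(−6.43) = 3.715×10^-7
Ω = [Ca²⁺][CO3²⁻]/Ksp = (9.93×10^-3)(0.316×10^-3) / 3.715×10^-7 = 8.45

Ω = 8.45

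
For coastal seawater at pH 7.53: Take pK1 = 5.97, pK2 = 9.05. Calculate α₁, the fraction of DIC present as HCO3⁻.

α₁ = 0.945

α₁ = 1 / (1 + [H⁺]/K1 + K2/[H⁺]) = 1 / (1 + 10^-1.56 + 10^-1.52)
   = 1 / (1 + 0.027542 + 0.030200) = 1/1.0577 = 0.9454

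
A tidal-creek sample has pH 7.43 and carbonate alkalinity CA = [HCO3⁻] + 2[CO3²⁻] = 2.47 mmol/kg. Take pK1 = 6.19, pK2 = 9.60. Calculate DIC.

DIC = 2.59 mmol/kg

CA = [HCO3⁻] + 2[CO3²⁻] = (α₁ + 2α₂)·DIC
At pH 7.43: [H⁺]/K1 = 10^-1.24 = 0.057544, K2/[H⁺] = 10^-2.17 = 0.0067608
α₁ = 1/(1 + 0.057544 + 0.0067608) = 1/1.0643 = 0.9396; α₂ = α₁·K2/[H⁺] = 0.006352
α₁ + 2α₂ = 0.9523
DIC = CA / (α₁ + 2α₂) = 2.47 / 0.9523 = 2.59 mmol/kg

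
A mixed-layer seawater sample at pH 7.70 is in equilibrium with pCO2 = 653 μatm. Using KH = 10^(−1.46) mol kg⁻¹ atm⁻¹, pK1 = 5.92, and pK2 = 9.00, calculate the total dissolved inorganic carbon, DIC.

[CO2*] = KH · pCO2 = 10^(−1.46) × 653×10^-6 = 2.264×10^-5 mol/kg
α₀ = 1/(1 + K1/[H⁺] + K1K2/[H⁺]²) = 1/(1 + 10^+1.78 + 10^+0.48) = 0.01556
DIC = [CO2*]/α₀ = 2.264×10^-5 / 0.01556 = 1.46 mmol/kg

DIC = 1.46 mmol/kg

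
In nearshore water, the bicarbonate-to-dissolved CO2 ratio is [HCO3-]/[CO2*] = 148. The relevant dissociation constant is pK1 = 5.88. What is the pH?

pH = 8.05

From K1 = [H⁺][HCO3-]/[CO2*]:  pH = pK1 + log₁₀([HCO3-]/[CO2*])
log₁₀(148) = +2.170
pH = 5.88 + (+2.170) = 8.05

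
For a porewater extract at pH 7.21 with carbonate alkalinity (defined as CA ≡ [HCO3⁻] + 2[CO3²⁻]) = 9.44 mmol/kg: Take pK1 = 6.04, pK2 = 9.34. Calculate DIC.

CA = [HCO3⁻] + 2[CO3²⁻] = (α₁ + 2α₂)·DIC
At pH 7.21: [H⁺]/K1 = 10^-1.17 = 0.067608, K2/[H⁺] = 10^-2.13 = 0.0074131
α₁ = 1/(1 + 0.067608 + 0.0074131) = 1/1.0750 = 0.9302; α₂ = α₁·K2/[H⁺] = 0.006896
α₁ + 2α₂ = 0.9440
DIC = CA / (α₁ + 2α₂) = 9.44 / 0.9440 = 10.0 mmol/kg

DIC = 10.0 mmol/kg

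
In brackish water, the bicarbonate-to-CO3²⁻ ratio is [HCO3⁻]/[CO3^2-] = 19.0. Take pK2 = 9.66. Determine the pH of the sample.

pH = 8.38

From K2 = [H⁺][CO3^2-]/[HCO3⁻]:  pH = pK2 − log₁₀([HCO3⁻]/[CO3^2-])
log₁₀(19.0) = +1.279
pH = 9.66 − (+1.279) = 8.38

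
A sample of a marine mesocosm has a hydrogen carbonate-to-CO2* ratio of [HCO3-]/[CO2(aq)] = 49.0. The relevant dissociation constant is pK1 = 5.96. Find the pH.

From K1 = [H⁺][HCO3-]/[CO2(aq)]:  pH = pK1 + log₁₀([HCO3-]/[CO2(aq)])
log₁₀(49.0) = +1.690
pH = 5.96 + (+1.690) = 7.65

pH = 7.65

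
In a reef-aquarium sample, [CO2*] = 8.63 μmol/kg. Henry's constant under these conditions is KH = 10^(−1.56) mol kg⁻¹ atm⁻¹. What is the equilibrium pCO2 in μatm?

pCO2 = 313 μatm

KH = 10^(−1.56) = 2.754×10^-2 mol kg⁻¹ atm⁻¹
pCO2 = [CO2*]/KH = 8.63×10^-6 / 2.754×10^-2 = 3.13×10^-4 atm = 313 μatm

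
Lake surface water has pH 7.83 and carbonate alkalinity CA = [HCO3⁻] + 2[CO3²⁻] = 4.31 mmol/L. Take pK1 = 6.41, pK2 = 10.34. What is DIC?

DIC = 4.46 mmol/L

CA = [HCO3⁻] + 2[CO3²⁻] = (α₁ + 2α₂)·DIC
At pH 7.83: [H⁺]/K1 = 10^-1.42 = 0.038019, K2/[H⁺] = 10^-2.51 = 0.0030903
α₁ = 1/(1 + 0.038019 + 0.0030903) = 1/1.0411 = 0.9605; α₂ = α₁·K2/[H⁺] = 0.002968
α₁ + 2α₂ = 0.9665
DIC = CA / (α₁ + 2α₂) = 4.31 / 0.9665 = 4.46 mmol/L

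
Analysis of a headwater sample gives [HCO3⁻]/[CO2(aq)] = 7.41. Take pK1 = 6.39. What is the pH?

pH = 7.26

From K1 = [H⁺][HCO3⁻]/[CO2(aq)]:  pH = pK1 + log₁₀([HCO3⁻]/[CO2(aq)])
log₁₀(7.41) = +0.870
pH = 6.39 + (+0.870) = 7.26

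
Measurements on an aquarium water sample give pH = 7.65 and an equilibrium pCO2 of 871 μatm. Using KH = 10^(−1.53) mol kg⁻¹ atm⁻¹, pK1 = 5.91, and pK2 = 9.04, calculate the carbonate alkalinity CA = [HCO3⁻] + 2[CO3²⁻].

[CO2*] = KH · pCO2 = 10^(−1.53) × 871×10^-6 = 2.571×10^-5 mol/kg
α₀ = 1/(1 + K1/[H⁺] + K1K2/[H⁺]²) = 1/(1 + 10^+1.74 + 10^+0.35) = 0.01718
DIC = [CO2*]/α₀ = 2.571×10^-5 / 0.01718 = 1.496 mmol/kg
CA = (α₁ + 2α₂)·DIC = (0.9443 + 2×0.03847) × 1.496 = 1.53 mmol/kg

CA = 1.53 mmol/kg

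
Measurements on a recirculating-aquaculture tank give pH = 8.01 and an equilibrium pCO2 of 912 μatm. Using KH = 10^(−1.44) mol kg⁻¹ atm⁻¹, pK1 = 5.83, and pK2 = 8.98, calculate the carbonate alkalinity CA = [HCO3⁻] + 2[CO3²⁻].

[CO2*] = KH · pCO2 = 10^(−1.44) × 912×10^-6 = 3.311×10^-5 mol/kg
α₀ = 1/(1 + K1/[H⁺] + K1K2/[H⁺]²) = 1/(1 + 10^+2.18 + 10^+1.21) = 0.005932
DIC = [CO2*]/α₀ = 3.311×10^-5 / 0.005932 = 5.582 mmol/kg
CA = (α₁ + 2α₂)·DIC = (0.8979 + 2×0.09621) × 5.582 = 6.09 mmol/kg

CA = 6.09 mmol/kg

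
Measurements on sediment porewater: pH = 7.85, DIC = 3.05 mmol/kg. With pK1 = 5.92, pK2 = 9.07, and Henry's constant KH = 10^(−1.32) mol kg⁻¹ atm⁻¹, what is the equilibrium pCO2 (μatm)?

α₀ = 1 / (1 + K1/[H⁺] + K1K2/[H⁺]²) = 1 / (1 + 10^+1.93 + 10^+0.71)
   = 1 / (1 + 85.114 + 5.1286) = 1/91.242 = 0.01096
[CO2*] = α₀ × DIC = 0.01096 × 3.05 = 0.03343 mmol/kg
pCO2 = [CO2*]/KH = 3.343×10^-5 / 4.786×10^-2 = 698 μatm

pCO2 = 698 μatm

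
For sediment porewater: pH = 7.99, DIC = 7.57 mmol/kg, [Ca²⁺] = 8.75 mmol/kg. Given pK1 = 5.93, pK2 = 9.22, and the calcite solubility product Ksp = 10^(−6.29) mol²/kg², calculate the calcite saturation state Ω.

Ω = 7.12

α₂ = 1 / (1 + [H⁺]/K2 + [H⁺]²/(K1K2)) = 1 / (1 + 10^+1.23 + 10^-0.83)
   = 1 / (1 + 16.982 + 0.14791) = 1/18.130 = 0.05516
[CO3²⁻] = α₂ × DIC = 0.05516 × 7.57 = 0.4175 mmol/kg
Ksp = 10^(−6.29) = 5.129×10^-7
Ω = [Ca²⁺][CO3²⁻]/Ksp = (8.75×10^-3)(4.175×10^-4) / 5.129×10^-7 = 7.12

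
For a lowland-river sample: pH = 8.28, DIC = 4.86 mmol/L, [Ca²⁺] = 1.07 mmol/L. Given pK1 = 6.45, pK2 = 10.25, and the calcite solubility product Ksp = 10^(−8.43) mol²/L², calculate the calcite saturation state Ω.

Ω = 14.6

α₂ = 1 / (1 + [H⁺]/K2 + [H⁺]²/(K1K2)) = 1 / (1 + 10^+1.97 + 10^+0.14)
   = 1 / (1 + 93.325 + 1.3804) = 1/95.706 = 0.01045
[CO3²⁻] = α₂ × DIC = 0.01045 × 4.86 = 0.05078 mmol/L
Ksp = 10^(−8.43) = 3.715×10^-9
Ω = [Ca²⁺][CO3²⁻]/Ksp = (1.07×10^-3)(5.078×10^-5) / 3.715×10^-9 = 14.6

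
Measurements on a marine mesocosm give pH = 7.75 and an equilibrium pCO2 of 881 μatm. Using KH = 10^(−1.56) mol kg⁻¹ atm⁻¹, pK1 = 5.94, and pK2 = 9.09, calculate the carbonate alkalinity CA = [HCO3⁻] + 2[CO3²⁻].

[CO2*] = KH · pCO2 = 10^(−1.56) × 881×10^-6 = 2.426×10^-5 mol/kg
α₀ = 1/(1 + K1/[H⁺] + K1K2/[H⁺]²) = 1/(1 + 10^+1.81 + 10^+0.47) = 0.01459
DIC = [CO2*]/α₀ = 2.426×10^-5 / 0.01459 = 1.663 mmol/kg
CA = (α₁ + 2α₂)·DIC = (0.9423 + 2×0.04307) × 1.663 = 1.71 mmol/kg

CA = 1.71 mmol/kg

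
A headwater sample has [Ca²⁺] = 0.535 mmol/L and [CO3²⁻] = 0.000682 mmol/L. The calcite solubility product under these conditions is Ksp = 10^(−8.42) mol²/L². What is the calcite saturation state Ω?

Ω = 0.0960

Ksp = 10^(−8.42) = 3.802×10^-9
Ω = [Ca²⁺][CO3²⁻]/Ksp = (0.535×10^-3)(0.000682×10^-3) / 3.802×10^-9 = 0.0960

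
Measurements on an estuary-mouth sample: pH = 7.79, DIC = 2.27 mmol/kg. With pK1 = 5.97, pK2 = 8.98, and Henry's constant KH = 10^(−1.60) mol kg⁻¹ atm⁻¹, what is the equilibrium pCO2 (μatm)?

α₀ = 1 / (1 + K1/[H⁺] + K1K2/[H⁺]²) = 1 / (1 + 10^+1.82 + 10^+0.63)
   = 1 / (1 + 66.069 + 4.2658) = 1/71.335 = 0.01402
[CO2*] = α₀ × DIC = 0.01402 × 2.27 = 0.03182 mmol/kg
pCO2 = [CO2*]/KH = 3.182×10^-5 / 2.512×10^-2 = 1270 μatm

pCO2 = 1270 μatm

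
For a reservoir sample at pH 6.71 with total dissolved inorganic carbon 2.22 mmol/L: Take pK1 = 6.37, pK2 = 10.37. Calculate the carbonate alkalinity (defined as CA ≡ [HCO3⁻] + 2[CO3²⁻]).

CA = [HCO3⁻] + 2[CO3²⁻] = (α₁ + 2α₂)·DIC
At pH 6.71: [H⁺]/K1 = 10^-0.34 = 0.45709, K2/[H⁺] = 10^-3.66 = 0.00021878
α₁ = 1/(1 + 0.45709 + 0.00021878) = 1/1.4573 = 0.6862; α₂ = α₁·K2/[H⁺] = 0.0001501
α₁ + 2α₂ = 0.6865
CA = 0.6865 × 2.22 = 1.52 mmol/L

CA = 1.52 mmol/L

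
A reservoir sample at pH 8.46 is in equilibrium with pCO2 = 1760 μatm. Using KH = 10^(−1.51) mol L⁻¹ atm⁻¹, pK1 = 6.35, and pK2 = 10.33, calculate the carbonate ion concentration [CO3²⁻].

[CO2*] = KH · pCO2 = 10^(−1.51) × 1760×10^-6 = 5.439×10^-5 mol/L
α₀ = 1/(1 + K1/[H⁺] + K1K2/[H⁺]²) = 1/(1 + 10^+2.11 + 10^+0.24) = 0.007601
DIC = [CO2*]/α₀ = 5.439×10^-5 / 0.007601 = 7.156 mmol/L
[CO3²⁻] = α₂·DIC; α₂ = 0.01321, so [CO3²⁻] = 0.01321 × 7.156 = 0.0945 mmol/L

[CO3²⁻] = 0.0945 mmol/L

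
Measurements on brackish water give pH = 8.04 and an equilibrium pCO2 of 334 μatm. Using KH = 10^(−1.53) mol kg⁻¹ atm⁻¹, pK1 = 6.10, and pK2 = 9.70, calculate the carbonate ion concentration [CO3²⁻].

[CO3²⁻] = 18.8 μmol/kg

[CO2*] = KH · pCO2 = 10^(−1.53) × 334×10^-6 = 9.857×10^-6 mol/kg
α₀ = 1/(1 + K1/[H⁺] + K1K2/[H⁺]²) = 1/(1 + 10^+1.94 + 10^+0.28) = 0.01111
DIC = [CO2*]/α₀ = 9.857×10^-6 / 0.01111 = 0.8872 mmol/kg
[CO3²⁻] = α₂·DIC; α₂ = 0.02117, so [CO3²⁻] = 0.02117 × 0.8872 = 0.0188 mmol/kg = 18.8 μmol/kg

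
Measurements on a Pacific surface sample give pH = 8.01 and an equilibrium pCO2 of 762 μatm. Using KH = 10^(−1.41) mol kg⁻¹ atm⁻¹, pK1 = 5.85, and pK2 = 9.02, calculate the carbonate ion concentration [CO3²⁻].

[CO3²⁻] = 0.419 mmol/kg

[CO2*] = KH · pCO2 = 10^(−1.41) × 762×10^-6 = 2.965×10^-5 mol/kg
α₀ = 1/(1 + K1/[H⁺] + K1K2/[H⁺]²) = 1/(1 + 10^+2.16 + 10^+1.15) = 0.006263
DIC = [CO2*]/α₀ = 2.965×10^-5 / 0.006263 = 4.733 mmol/kg
[CO3²⁻] = α₂·DIC; α₂ = 0.08847, so [CO3²⁻] = 0.08847 × 4.733 = 0.419 mmol/kg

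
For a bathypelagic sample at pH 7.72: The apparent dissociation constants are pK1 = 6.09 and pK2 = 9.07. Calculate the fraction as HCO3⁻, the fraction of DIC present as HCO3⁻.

α₁ = 0.936

α₁ = 1 / (1 + [H⁺]/K1 + K2/[H⁺]) = 1 / (1 + 10^-1.63 + 10^-1.35)
   = 1 / (1 + 0.023442 + 0.044668) = 1/1.0681 = 0.9362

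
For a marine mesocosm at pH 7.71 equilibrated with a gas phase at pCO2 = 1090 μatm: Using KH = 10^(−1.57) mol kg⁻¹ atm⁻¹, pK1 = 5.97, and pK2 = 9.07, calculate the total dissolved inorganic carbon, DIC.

DIC = 1.71 mmol/kg

[CO2*] = KH · pCO2 = 10^(−1.57) × 1090×10^-6 = 2.934×10^-5 mol/kg
α₀ = 1/(1 + K1/[H⁺] + K1K2/[H⁺]²) = 1/(1 + 10^+1.74 + 10^+0.38) = 0.01714
DIC = [CO2*]/α₀ = 2.934×10^-5 / 0.01714 = 1.71 mmol/kg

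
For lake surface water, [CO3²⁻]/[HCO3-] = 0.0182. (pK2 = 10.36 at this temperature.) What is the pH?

pH = 8.62

From K2 = [H⁺][CO3²⁻]/[HCO3-]:  pH = pK2 + log₁₀([CO3²⁻]/[HCO3-])
log₁₀(0.0182) = -1.740
pH = 10.36 + (-1.740) = 8.62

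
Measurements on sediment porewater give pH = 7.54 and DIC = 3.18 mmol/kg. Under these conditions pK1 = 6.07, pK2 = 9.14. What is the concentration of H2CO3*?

[CO2*] = 0.102 mmol/kg

α₀ = 1 / (1 + K1/[H⁺] + K1K2/[H⁺]²) = 1 / (1 + 10^+1.47 + 10^-0.13)
   = 1 / (1 + 29.512 + 0.74131) = 1/31.253 = 0.03200
[CO2*] = α₀ × DIC = 0.03200 × 3.18 = 0.102 mmol/kg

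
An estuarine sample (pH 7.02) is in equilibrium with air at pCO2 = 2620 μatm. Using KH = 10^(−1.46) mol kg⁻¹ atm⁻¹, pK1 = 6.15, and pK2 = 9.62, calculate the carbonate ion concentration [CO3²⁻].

[CO3²⁻] = 1.69 μmol/kg

[CO2*] = KH · pCO2 = 10^(−1.46) × 2620×10^-6 = 9.085×10^-5 mol/kg
α₀ = 1/(1 + K1/[H⁺] + K1K2/[H⁺]²) = 1/(1 + 10^+0.87 + 10^-1.73) = 0.1186
DIC = [CO2*]/α₀ = 9.085×10^-5 / 0.1186 = 0.7660 mmol/kg
[CO3²⁻] = α₂·DIC; α₂ = 0.002208, so [CO3²⁻] = 0.002208 × 0.7660 = 0.00169 mmol/kg = 1.69 μmol/kg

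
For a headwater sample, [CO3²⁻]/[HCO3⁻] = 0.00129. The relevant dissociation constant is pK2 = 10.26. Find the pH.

From K2 = [H⁺][CO3²⁻]/[HCO3⁻]:  pH = pK2 + log₁₀([CO3²⁻]/[HCO3⁻])
log₁₀(0.00129) = -2.889
pH = 10.26 + (-2.889) = 7.37

pH = 7.37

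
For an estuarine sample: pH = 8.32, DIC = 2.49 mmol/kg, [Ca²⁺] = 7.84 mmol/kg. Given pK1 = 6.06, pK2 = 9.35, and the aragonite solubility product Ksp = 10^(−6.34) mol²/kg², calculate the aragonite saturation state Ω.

α₂ = 1 / (1 + [H⁺]/K2 + [H⁺]²/(K1K2)) = 1 / (1 + 10^+1.03 + 10^-1.23)
   = 1 / (1 + 10.715 + 0.058884) = 1/11.774 = 0.08493
[CO3²⁻] = α₂ × DIC = 0.08493 × 2.49 = 0.2115 mmol/kg
Ksp = 10^(−6.34) = 4.571×10^-7
Ω = [Ca²⁺][CO3²⁻]/Ksp = (7.84×10^-3)(2.115×10^-4) / 4.571×10^-7 = 3.63

Ω = 3.63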